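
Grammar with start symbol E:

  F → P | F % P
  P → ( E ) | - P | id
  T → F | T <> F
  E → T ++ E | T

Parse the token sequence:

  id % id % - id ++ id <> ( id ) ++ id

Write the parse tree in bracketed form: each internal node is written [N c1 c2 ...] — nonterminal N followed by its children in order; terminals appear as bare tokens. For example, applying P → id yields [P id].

[E [T [F [F [F [P id]] % [P id]] % [P - [P id]]]] ++ [E [T [T [F [P id]]] <> [F [P ( [E [T [F [P id]]]] )]]] ++ [E [T [F [P id]]]]]]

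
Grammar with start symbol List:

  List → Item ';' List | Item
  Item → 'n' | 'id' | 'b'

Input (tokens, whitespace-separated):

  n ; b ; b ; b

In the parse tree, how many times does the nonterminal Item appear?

4

[List [Item n] ; [List [Item b] ; [List [Item b] ; [List [Item b]]]]]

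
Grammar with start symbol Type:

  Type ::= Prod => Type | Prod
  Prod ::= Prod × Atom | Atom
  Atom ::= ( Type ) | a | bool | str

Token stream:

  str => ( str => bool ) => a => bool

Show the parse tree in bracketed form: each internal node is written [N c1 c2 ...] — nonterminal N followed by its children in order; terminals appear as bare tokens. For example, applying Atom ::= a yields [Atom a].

[Type [Prod [Atom str]] => [Type [Prod [Atom ( [Type [Prod [Atom str]] => [Type [Prod [Atom bool]]]] )]] => [Type [Prod [Atom a]] => [Type [Prod [Atom bool]]]]]]

Type
Prod => Type
Atom => Type
str => Type
str => Prod => Type
str => Atom => Type
str => ( Type ) => Type
str => ( Prod => Type ) => Type
str => ( Atom => Type ) => Type
str => ( str => Type ) => Type
str => ( str => Prod ) => Type
str => ( str => Atom ) => Type
str => ( str => bool ) => Type
str => ( str => bool ) => Prod => Type
str => ( str => bool ) => Atom => Type
str => ( str => bool ) => a => Type
str => ( str => bool ) => a => Prod
str => ( str => bool ) => a => Atom
str => ( str => bool ) => a => bool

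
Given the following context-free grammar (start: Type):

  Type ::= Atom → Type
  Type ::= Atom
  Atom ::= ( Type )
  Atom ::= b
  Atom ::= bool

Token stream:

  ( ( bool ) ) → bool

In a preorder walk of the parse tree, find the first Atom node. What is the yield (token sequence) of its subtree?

[Type [Atom ( [Type [Atom ( [Type [Atom bool]] )]] )] → [Type [Atom bool]]]

( ( bool ) )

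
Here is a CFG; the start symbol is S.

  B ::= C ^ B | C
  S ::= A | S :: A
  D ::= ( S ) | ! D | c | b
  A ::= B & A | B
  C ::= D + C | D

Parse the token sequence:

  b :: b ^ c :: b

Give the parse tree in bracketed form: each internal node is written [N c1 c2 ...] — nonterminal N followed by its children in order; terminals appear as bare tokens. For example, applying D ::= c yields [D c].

S
S :: A
S :: A :: A
A :: A :: A
B :: A :: A
C :: A :: A
D :: A :: A
b :: A :: A
b :: B :: A
b :: C ^ B :: A
b :: D ^ B :: A
b :: b ^ B :: A
b :: b ^ C :: A
b :: b ^ D :: A
b :: b ^ c :: A
b :: b ^ c :: B
b :: b ^ c :: C
b :: b ^ c :: D
b :: b ^ c :: b

[S [S [S [A [B [C [D b]]]]] :: [A [B [C [D b]] ^ [B [C [D c]]]]]] :: [A [B [C [D b]]]]]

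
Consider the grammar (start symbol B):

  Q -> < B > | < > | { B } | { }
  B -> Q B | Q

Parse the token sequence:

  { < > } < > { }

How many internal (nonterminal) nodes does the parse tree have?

8

[B [Q { [B [Q < >]] }] [B [Q < >] [B [Q { }]]]]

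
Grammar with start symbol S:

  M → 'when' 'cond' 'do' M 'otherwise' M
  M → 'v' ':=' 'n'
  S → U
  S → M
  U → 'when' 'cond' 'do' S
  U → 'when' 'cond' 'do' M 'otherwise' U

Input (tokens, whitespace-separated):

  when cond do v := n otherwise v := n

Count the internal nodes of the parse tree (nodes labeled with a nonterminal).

4

[S [M when cond do [M v := n] otherwise [M v := n]]]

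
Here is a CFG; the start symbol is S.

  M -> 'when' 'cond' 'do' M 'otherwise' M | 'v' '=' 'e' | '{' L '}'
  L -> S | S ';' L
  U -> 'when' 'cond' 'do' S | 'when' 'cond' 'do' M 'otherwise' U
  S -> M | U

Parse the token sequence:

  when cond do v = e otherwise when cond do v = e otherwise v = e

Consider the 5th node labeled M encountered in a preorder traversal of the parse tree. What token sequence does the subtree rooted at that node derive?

[S [M when cond do [M v = e] otherwise [M when cond do [M v = e] otherwise [M v = e]]]]

v = e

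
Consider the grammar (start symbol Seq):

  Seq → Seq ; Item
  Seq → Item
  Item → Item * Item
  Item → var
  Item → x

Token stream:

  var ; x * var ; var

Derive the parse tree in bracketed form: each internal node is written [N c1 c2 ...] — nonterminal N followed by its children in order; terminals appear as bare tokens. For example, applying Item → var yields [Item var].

Seq
Seq ; Item
Seq ; Item ; Item
Item ; Item ; Item
var ; Item ; Item
var ; Item * Item ; Item
var ; x * Item ; Item
var ; x * var ; Item
var ; x * var ; var

[Seq [Seq [Seq [Item var]] ; [Item [Item x] * [Item var]]] ; [Item var]]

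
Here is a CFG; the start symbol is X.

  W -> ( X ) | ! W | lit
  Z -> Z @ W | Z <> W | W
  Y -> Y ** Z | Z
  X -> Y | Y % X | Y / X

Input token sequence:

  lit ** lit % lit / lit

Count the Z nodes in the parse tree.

4

[X [Y [Y [Z [W lit]]] ** [Z [W lit]]] % [X [Y [Z [W lit]]] / [X [Y [Z [W lit]]]]]]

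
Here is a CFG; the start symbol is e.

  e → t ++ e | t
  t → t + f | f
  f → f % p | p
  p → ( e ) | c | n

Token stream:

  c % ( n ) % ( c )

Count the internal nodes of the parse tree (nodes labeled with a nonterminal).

[e [t [f [f [f [p c]] % [p ( [e [t [f [p n]]]] )]] % [p ( [e [t [f [p c]]]] )]]]]

16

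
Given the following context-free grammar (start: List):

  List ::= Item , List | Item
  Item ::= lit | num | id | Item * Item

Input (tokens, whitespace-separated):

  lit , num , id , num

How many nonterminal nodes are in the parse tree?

8

[List [Item lit] , [List [Item num] , [List [Item id] , [List [Item num]]]]]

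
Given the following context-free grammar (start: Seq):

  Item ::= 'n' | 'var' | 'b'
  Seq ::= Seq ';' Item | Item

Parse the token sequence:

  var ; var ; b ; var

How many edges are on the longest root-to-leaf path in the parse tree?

[Seq [Seq [Seq [Seq [Item var]] ; [Item var]] ; [Item b]] ; [Item var]]

5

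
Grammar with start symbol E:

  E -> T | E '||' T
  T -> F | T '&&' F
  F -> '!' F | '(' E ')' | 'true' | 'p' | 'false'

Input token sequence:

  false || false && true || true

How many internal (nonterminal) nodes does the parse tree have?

11

[E [E [E [T [F false]]] || [T [T [F false]] && [F true]]] || [T [F true]]]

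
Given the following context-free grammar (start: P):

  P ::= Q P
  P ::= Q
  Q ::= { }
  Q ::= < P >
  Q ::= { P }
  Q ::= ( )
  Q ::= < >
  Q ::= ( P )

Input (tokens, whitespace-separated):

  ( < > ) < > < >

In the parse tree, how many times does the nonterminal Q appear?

[P [Q ( [P [Q < >]] )] [P [Q < >] [P [Q < >]]]]

4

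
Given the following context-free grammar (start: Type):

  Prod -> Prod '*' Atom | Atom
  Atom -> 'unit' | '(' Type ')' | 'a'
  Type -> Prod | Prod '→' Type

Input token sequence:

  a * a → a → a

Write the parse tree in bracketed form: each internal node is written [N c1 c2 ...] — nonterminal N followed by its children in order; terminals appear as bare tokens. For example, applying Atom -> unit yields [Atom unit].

Type
Prod → Type
Prod * Atom → Type
Atom * Atom → Type
a * Atom → Type
a * a → Type
a * a → Prod → Type
a * a → Atom → Type
a * a → a → Type
a * a → a → Prod
a * a → a → Atom
a * a → a → a

[Type [Prod [Prod [Atom a]] * [Atom a]] → [Type [Prod [Atom a]] → [Type [Prod [Atom a]]]]]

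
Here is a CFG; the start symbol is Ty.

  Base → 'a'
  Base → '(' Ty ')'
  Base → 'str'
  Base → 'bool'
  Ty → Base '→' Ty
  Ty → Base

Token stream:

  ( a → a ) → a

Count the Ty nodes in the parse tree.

[Ty [Base ( [Ty [Base a] → [Ty [Base a]]] )] → [Ty [Base a]]]

4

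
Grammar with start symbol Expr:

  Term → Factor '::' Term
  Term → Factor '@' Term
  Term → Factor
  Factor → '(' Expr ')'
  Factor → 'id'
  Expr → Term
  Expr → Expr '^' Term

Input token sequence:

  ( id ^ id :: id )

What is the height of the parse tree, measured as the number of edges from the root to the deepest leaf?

[Expr [Term [Factor ( [Expr [Expr [Term [Factor id]]] ^ [Term [Factor id] :: [Term [Factor id]]]] )]]]

7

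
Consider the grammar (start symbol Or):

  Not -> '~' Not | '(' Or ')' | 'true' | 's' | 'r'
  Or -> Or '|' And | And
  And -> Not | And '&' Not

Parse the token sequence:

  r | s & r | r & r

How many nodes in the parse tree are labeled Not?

5

[Or [Or [Or [And [Not r]]] | [And [And [Not s]] & [Not r]]] | [And [And [Not r]] & [Not r]]]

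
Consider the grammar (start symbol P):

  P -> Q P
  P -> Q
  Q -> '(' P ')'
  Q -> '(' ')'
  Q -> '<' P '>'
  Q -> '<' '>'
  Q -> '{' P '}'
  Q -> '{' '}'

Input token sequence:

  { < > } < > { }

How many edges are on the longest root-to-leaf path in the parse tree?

4

[P [Q { [P [Q < >]] }] [P [Q < >] [P [Q { }]]]]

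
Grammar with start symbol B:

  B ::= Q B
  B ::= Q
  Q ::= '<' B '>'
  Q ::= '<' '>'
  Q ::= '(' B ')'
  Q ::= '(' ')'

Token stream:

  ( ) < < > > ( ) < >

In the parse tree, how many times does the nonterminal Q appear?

[B [Q ( )] [B [Q < [B [Q < >]] >] [B [Q ( )] [B [Q < >]]]]]

5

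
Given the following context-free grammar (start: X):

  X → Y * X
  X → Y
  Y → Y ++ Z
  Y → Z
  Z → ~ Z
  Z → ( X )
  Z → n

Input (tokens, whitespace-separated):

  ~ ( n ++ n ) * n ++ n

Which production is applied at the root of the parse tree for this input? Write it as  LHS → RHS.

X → Y * X

[X [Y [Z ~ [Z ( [X [Y [Y [Z n]] ++ [Z n]]] )]]] * [X [Y [Y [Z n]] ++ [Z n]]]]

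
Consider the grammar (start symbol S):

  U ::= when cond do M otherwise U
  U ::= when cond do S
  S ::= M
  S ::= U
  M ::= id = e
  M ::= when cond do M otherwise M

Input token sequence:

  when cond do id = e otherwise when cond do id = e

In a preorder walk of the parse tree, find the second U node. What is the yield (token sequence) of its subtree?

[S [U when cond do [M id = e] otherwise [U when cond do [S [M id = e]]]]]

when cond do id = e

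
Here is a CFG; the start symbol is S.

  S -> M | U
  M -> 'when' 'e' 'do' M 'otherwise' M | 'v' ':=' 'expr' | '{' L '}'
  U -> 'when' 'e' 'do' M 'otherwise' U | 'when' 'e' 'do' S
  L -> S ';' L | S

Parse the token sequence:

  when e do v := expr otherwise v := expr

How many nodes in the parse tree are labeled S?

[S [M when e do [M v := expr] otherwise [M v := expr]]]

1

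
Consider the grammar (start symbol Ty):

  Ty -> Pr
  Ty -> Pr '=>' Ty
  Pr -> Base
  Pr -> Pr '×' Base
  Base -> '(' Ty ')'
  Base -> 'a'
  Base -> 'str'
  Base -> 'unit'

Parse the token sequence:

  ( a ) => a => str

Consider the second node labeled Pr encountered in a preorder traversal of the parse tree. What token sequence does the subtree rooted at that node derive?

[Ty [Pr [Base ( [Ty [Pr [Base a]]] )]] => [Ty [Pr [Base a]] => [Ty [Pr [Base str]]]]]

a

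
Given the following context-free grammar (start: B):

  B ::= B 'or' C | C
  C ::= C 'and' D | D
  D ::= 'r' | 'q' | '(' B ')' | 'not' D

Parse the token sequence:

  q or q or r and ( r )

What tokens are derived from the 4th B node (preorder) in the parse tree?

r

[B [B [B [C [D q]]] or [C [D q]]] or [C [C [D r]] and [D ( [B [C [D r]]] )]]]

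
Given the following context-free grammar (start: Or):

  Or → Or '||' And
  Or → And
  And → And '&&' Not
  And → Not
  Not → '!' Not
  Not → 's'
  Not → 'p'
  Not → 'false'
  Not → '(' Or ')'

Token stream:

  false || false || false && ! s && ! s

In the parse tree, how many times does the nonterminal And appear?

5

[Or [Or [Or [And [Not false]]] || [And [Not false]]] || [And [And [And [Not false]] && [Not ! [Not s]]] && [Not ! [Not s]]]]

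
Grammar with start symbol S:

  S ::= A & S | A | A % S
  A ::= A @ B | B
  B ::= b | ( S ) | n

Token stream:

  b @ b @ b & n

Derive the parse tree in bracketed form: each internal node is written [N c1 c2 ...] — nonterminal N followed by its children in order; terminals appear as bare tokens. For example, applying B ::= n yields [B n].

[S [A [A [A [B b]] @ [B b]] @ [B b]] & [S [A [B n]]]]

S
A & S
A @ B & S
A @ B @ B & S
B @ B @ B & S
b @ B @ B & S
b @ b @ B & S
b @ b @ b & S
b @ b @ b & A
b @ b @ b & B
b @ b @ b & n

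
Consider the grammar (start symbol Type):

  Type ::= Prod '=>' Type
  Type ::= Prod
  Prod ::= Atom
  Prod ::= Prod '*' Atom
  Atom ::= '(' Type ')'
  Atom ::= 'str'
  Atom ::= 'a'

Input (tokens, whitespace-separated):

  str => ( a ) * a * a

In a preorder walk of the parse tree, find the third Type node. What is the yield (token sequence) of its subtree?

[Type [Prod [Atom str]] => [Type [Prod [Prod [Prod [Atom ( [Type [Prod [Atom a]]] )]] * [Atom a]] * [Atom a]]]]

a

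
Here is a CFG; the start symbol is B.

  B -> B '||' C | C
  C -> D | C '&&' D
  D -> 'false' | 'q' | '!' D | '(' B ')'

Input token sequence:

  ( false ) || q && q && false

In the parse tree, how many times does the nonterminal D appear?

5

[B [B [C [D ( [B [C [D false]]] )]]] || [C [C [C [D q]] && [D q]] && [D false]]]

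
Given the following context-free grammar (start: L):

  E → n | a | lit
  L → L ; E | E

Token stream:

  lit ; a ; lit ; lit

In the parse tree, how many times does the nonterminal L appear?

[L [L [L [L [E lit]] ; [E a]] ; [E lit]] ; [E lit]]

4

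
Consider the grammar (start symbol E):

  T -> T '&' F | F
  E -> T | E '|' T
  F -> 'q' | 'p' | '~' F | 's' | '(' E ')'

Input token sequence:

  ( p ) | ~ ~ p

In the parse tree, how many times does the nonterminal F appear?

[E [E [T [F ( [E [T [F p]]] )]]] | [T [F ~ [F ~ [F p]]]]]

5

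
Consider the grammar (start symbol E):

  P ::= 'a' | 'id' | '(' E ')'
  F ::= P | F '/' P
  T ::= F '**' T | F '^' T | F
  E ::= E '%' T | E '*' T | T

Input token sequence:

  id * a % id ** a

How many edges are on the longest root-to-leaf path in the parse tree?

[E [E [E [T [F [P id]]]] * [T [F [P a]]]] % [T [F [P id]] ** [T [F [P a]]]]]

6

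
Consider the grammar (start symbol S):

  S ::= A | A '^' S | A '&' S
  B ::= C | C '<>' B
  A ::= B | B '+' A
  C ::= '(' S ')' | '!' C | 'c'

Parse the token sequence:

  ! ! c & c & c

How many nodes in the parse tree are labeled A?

[S [A [B [C ! [C ! [C c]]]]] & [S [A [B [C c]]] & [S [A [B [C c]]]]]]

3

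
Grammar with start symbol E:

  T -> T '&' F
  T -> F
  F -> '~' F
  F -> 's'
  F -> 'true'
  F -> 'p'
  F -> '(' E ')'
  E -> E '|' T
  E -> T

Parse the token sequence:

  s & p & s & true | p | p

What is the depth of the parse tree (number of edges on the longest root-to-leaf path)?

[E [E [E [T [T [T [T [F s]] & [F p]] & [F s]] & [F true]]] | [T [F p]]] | [T [F p]]]

8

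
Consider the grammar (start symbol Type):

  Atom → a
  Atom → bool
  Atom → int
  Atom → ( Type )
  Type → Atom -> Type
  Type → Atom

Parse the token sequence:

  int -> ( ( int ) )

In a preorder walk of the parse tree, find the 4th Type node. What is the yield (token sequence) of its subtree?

[Type [Atom int] -> [Type [Atom ( [Type [Atom ( [Type [Atom int]] )]] )]]]

int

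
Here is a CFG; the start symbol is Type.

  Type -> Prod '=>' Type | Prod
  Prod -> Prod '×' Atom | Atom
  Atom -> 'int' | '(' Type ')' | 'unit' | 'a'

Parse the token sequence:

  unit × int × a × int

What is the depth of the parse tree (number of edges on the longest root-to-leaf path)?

[Type [Prod [Prod [Prod [Prod [Atom unit]] × [Atom int]] × [Atom a]] × [Atom int]]]

6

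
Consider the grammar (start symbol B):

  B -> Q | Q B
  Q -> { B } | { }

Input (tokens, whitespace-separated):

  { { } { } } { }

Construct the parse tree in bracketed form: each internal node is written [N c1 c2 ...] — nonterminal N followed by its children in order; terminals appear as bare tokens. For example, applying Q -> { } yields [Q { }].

B
Q B
{ B } B
{ Q B } B
{ { } B } B
{ { } Q } B
{ { } { } } B
{ { } { } } Q
{ { } { } } { }

[B [Q { [B [Q { }] [B [Q { }]]] }] [B [Q { }]]]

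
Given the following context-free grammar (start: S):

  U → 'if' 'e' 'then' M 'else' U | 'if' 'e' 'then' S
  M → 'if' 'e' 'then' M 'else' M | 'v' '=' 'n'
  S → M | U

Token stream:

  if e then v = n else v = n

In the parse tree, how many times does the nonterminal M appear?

3

[S [M if e then [M v = n] else [M v = n]]]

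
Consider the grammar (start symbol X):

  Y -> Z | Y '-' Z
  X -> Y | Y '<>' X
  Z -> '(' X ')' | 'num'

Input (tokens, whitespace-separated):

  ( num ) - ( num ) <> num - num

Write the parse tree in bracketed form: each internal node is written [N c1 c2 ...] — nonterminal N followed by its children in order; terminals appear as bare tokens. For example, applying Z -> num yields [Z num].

[X [Y [Y [Z ( [X [Y [Z num]]] )]] - [Z ( [X [Y [Z num]]] )]] <> [X [Y [Y [Z num]] - [Z num]]]]

X
Y <> X
Y - Z <> X
Z - Z <> X
( X ) - Z <> X
( Y ) - Z <> X
( Z ) - Z <> X
( num ) - Z <> X
( num ) - ( X ) <> X
( num ) - ( Y ) <> X
( num ) - ( Z ) <> X
( num ) - ( num ) <> X
( num ) - ( num ) <> Y
( num ) - ( num ) <> Y - Z
( num ) - ( num ) <> Z - Z
( num ) - ( num ) <> num - Z
( num ) - ( num ) <> num - num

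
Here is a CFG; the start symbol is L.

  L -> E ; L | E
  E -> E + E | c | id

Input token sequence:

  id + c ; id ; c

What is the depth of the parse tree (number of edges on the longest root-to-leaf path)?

[L [E [E id] + [E c]] ; [L [E id] ; [L [E c]]]]

4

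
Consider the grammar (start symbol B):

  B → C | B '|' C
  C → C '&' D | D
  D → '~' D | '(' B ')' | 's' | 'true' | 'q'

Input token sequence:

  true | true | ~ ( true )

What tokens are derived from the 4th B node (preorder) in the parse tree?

true

[B [B [B [C [D true]]] | [C [D true]]] | [C [D ~ [D ( [B [C [D true]]] )]]]]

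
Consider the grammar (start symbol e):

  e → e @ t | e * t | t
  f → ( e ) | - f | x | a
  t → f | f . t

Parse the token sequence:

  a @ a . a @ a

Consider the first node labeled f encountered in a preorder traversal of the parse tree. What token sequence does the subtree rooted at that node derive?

[e [e [e [t [f a]]] @ [t [f a] . [t [f a]]]] @ [t [f a]]]

a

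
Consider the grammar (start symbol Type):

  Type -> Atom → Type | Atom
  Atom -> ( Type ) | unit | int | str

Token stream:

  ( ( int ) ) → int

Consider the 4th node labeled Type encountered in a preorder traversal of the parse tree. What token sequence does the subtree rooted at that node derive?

[Type [Atom ( [Type [Atom ( [Type [Atom int]] )]] )] → [Type [Atom int]]]

int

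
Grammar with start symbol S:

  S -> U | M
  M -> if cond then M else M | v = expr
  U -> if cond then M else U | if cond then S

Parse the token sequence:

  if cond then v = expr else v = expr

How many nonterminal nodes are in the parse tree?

[S [M if cond then [M v = expr] else [M v = expr]]]

4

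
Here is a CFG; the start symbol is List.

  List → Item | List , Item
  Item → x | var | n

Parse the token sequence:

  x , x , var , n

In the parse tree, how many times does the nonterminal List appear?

[List [List [List [List [Item x]] , [Item x]] , [Item var]] , [Item n]]

4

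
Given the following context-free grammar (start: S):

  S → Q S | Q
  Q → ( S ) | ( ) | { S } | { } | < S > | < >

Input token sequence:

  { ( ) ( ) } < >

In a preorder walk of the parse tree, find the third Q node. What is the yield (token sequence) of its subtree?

( )

[S [Q { [S [Q ( )] [S [Q ( )]]] }] [S [Q < >]]]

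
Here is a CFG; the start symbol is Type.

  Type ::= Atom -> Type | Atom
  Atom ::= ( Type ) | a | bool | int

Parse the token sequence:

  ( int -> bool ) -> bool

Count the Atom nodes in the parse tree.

4

[Type [Atom ( [Type [Atom int] -> [Type [Atom bool]]] )] -> [Type [Atom bool]]]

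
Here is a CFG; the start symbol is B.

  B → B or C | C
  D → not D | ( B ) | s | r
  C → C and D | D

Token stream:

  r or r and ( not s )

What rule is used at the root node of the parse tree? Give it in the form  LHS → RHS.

B → B or C

[B [B [C [D r]]] or [C [C [D r]] and [D ( [B [C [D not [D s]]]] )]]]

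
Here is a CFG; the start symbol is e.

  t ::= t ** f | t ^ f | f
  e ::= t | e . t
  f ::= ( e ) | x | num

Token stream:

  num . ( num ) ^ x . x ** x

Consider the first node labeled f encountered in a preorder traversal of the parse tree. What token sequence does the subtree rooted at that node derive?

[e [e [e [t [f num]]] . [t [t [f ( [e [t [f num]]] )]] ^ [f x]]] . [t [t [f x]] ** [f x]]]

num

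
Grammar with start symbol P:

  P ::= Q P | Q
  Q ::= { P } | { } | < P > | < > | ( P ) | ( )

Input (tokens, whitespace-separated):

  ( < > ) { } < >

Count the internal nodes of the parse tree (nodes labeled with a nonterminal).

[P [Q ( [P [Q < >]] )] [P [Q { }] [P [Q < >]]]]

8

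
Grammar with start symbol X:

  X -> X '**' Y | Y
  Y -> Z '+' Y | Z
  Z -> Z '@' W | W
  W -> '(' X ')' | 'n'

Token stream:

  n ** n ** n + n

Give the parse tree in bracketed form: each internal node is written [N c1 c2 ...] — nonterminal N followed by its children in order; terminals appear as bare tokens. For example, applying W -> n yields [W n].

[X [X [X [Y [Z [W n]]]] ** [Y [Z [W n]]]] ** [Y [Z [W n]] + [Y [Z [W n]]]]]

X
X ** Y
X ** Y ** Y
Y ** Y ** Y
Z ** Y ** Y
W ** Y ** Y
n ** Y ** Y
n ** Z ** Y
n ** W ** Y
n ** n ** Y
n ** n ** Z + Y
n ** n ** W + Y
n ** n ** n + Y
n ** n ** n + Z
n ** n ** n + W
n ** n ** n + n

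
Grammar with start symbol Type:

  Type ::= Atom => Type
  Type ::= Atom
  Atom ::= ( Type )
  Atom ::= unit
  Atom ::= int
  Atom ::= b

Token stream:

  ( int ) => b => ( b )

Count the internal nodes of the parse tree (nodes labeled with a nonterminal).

[Type [Atom ( [Type [Atom int]] )] => [Type [Atom b] => [Type [Atom ( [Type [Atom b]] )]]]]

10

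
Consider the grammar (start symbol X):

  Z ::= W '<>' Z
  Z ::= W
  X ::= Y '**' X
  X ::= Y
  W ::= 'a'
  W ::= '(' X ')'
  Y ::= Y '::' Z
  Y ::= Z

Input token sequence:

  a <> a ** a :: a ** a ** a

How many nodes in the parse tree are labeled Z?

6

[X [Y [Z [W a] <> [Z [W a]]]] ** [X [Y [Y [Z [W a]]] :: [Z [W a]]] ** [X [Y [Z [W a]]] ** [X [Y [Z [W a]]]]]]]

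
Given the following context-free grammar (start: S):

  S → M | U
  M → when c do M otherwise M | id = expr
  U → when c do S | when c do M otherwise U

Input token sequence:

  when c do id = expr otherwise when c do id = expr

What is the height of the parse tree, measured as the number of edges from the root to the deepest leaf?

[S [U when c do [M id = expr] otherwise [U when c do [S [M id = expr]]]]]

5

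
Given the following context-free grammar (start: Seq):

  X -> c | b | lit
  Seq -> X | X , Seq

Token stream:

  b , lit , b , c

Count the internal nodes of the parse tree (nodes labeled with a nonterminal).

8

[Seq [X b] , [Seq [X lit] , [Seq [X b] , [Seq [X c]]]]]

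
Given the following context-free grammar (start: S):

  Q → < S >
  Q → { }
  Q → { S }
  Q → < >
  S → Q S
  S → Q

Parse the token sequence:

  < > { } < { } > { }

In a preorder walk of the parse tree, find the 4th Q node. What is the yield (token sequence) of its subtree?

{ }

[S [Q < >] [S [Q { }] [S [Q < [S [Q { }]] >] [S [Q { }]]]]]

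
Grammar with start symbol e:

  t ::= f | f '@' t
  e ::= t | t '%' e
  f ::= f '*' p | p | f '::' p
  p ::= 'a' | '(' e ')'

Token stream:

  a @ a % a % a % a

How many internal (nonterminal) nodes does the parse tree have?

[e [t [f [p a]] @ [t [f [p a]]]] % [e [t [f [p a]]] % [e [t [f [p a]]] % [e [t [f [p a]]]]]]]

19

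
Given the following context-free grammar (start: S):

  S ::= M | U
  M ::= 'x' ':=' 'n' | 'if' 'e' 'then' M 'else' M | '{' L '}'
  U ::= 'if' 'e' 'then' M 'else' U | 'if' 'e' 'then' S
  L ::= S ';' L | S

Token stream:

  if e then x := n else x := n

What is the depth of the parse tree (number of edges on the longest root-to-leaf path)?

[S [M if e then [M x := n] else [M x := n]]]

3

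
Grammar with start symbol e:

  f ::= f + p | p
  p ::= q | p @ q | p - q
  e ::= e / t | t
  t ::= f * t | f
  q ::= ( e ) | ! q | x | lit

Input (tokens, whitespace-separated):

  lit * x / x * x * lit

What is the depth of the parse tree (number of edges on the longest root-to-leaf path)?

[e [e [t [f [p [q lit]]] * [t [f [p [q x]]]]]] / [t [f [p [q x]]] * [t [f [p [q x]]] * [t [f [p [q lit]]]]]]]

7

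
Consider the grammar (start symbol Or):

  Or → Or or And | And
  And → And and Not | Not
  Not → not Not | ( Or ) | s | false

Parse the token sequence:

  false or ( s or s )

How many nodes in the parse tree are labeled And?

[Or [Or [And [Not false]]] or [And [Not ( [Or [Or [And [Not s]]] or [And [Not s]]] )]]]

4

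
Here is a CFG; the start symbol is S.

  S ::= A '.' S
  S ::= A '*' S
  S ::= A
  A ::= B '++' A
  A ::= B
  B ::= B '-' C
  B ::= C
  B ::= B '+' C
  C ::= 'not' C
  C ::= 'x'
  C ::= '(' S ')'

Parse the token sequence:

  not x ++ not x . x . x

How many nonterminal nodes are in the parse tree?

[S [A [B [C not [C x]]] ++ [A [B [C not [C x]]]]] . [S [A [B [C x]]] . [S [A [B [C x]]]]]]

17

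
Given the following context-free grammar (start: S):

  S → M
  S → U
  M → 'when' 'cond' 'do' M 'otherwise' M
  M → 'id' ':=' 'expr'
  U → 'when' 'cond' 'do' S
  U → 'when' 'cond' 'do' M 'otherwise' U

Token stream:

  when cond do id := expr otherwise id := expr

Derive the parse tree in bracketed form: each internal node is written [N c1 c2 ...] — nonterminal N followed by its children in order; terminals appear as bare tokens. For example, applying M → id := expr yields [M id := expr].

S
M
when cond do M otherwise M
when cond do id := expr otherwise M
when cond do id := expr otherwise id := expr

[S [M when cond do [M id := expr] otherwise [M id := expr]]]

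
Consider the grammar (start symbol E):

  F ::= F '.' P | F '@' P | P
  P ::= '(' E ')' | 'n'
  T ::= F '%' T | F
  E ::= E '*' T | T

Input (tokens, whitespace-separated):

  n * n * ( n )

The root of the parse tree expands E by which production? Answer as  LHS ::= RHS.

[E [E [E [T [F [P n]]]] * [T [F [P n]]]] * [T [F [P ( [E [T [F [P n]]]] )]]]]

E ::= E '*' T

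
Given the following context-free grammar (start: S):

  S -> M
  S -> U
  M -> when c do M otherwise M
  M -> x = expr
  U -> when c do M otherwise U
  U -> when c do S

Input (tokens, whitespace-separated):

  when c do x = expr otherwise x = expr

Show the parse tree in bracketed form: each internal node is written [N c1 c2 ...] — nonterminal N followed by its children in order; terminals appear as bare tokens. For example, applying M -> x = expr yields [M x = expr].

[S [M when c do [M x = expr] otherwise [M x = expr]]]

S
M
when c do M otherwise M
when c do x = expr otherwise M
when c do x = expr otherwise x = expr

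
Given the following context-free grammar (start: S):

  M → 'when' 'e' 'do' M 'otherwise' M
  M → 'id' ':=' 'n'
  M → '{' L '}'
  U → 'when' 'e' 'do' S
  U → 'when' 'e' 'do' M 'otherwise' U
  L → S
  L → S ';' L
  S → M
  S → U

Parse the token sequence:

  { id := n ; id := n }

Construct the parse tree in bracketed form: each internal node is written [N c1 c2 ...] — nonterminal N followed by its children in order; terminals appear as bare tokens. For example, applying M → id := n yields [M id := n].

S
M
{ L }
{ S ; L }
{ M ; L }
{ id := n ; L }
{ id := n ; S }
{ id := n ; M }
{ id := n ; id := n }

[S [M { [L [S [M id := n]] ; [L [S [M id := n]]]] }]]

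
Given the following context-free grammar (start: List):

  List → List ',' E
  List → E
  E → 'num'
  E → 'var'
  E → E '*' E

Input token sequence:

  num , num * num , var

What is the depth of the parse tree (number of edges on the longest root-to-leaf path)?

[List [List [List [E num]] , [E [E num] * [E num]]] , [E var]]

4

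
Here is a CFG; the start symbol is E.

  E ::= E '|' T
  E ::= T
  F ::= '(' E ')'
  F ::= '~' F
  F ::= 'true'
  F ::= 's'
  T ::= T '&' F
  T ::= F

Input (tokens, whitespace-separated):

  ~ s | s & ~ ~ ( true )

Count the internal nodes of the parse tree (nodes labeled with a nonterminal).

[E [E [T [F ~ [F s]]]] | [T [T [F s]] & [F ~ [F ~ [F ( [E [T [F true]]] )]]]]]

14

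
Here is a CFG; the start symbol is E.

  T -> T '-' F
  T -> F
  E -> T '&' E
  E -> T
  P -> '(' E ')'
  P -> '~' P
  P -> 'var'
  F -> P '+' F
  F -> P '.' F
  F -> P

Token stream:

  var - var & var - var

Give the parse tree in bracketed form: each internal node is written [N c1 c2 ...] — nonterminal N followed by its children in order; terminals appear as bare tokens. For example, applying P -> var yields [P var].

[E [T [T [F [P var]]] - [F [P var]]] & [E [T [T [F [P var]]] - [F [P var]]]]]

E
T & E
T - F & E
F - F & E
P - F & E
var - F & E
var - P & E
var - var & E
var - var & T
var - var & T - F
var - var & F - F
var - var & P - F
var - var & var - F
var - var & var - P
var - var & var - var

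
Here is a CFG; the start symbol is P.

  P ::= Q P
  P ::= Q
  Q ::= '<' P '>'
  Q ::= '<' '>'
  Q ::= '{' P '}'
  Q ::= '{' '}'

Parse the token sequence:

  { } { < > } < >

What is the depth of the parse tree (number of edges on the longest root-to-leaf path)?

[P [Q { }] [P [Q { [P [Q < >]] }] [P [Q < >]]]]

5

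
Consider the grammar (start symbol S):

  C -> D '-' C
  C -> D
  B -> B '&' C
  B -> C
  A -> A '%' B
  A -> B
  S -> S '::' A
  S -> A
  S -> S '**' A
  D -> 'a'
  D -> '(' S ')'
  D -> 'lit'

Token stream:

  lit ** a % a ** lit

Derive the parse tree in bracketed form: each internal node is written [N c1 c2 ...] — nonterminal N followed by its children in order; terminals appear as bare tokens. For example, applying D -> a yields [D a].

S
S ** A
S ** A ** A
A ** A ** A
B ** A ** A
C ** A ** A
D ** A ** A
lit ** A ** A
lit ** A % B ** A
lit ** B % B ** A
lit ** C % B ** A
lit ** D % B ** A
lit ** a % B ** A
lit ** a % C ** A
lit ** a % D ** A
lit ** a % a ** A
lit ** a % a ** B
lit ** a % a ** C
lit ** a % a ** D
lit ** a % a ** lit

[S [S [S [A [B [C [D lit]]]]] ** [A [A [B [C [D a]]]] % [B [C [D a]]]]] ** [A [B [C [D lit]]]]]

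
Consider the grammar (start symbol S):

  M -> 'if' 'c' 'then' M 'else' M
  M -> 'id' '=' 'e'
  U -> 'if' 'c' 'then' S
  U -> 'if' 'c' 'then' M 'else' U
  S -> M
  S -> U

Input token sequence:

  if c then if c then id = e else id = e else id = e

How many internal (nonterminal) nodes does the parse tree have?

[S [M if c then [M if c then [M id = e] else [M id = e]] else [M id = e]]]

6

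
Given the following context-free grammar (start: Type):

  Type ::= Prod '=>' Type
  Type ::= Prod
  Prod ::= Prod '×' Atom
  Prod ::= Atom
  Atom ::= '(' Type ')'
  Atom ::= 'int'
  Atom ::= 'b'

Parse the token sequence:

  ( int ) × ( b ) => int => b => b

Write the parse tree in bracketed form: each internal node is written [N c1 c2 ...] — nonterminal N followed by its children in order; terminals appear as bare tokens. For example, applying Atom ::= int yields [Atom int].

[Type [Prod [Prod [Atom ( [Type [Prod [Atom int]]] )]] × [Atom ( [Type [Prod [Atom b]]] )]] => [Type [Prod [Atom int]] => [Type [Prod [Atom b]] => [Type [Prod [Atom b]]]]]]

Type
Prod => Type
Prod × Atom => Type
Atom × Atom => Type
( Type ) × Atom => Type
( Prod ) × Atom => Type
( Atom ) × Atom => Type
( int ) × Atom => Type
( int ) × ( Type ) => Type
( int ) × ( Prod ) => Type
( int ) × ( Atom ) => Type
( int ) × ( b ) => Type
( int ) × ( b ) => Prod => Type
( int ) × ( b ) => Atom => Type
( int ) × ( b ) => int => Type
( int ) × ( b ) => int => Prod => Type
( int ) × ( b ) => int => Atom => Type
( int ) × ( b ) => int => b => Type
( int ) × ( b ) => int => b => Prod
( int ) × ( b ) => int => b => Atom
( int ) × ( b ) => int => b => b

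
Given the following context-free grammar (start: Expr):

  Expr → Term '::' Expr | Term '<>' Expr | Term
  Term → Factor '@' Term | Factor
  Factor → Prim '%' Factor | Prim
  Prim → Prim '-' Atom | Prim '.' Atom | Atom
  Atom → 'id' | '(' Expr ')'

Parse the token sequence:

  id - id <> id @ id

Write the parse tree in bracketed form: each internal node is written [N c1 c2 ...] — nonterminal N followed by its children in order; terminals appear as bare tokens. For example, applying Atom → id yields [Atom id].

[Expr [Term [Factor [Prim [Prim [Atom id]] - [Atom id]]]] <> [Expr [Term [Factor [Prim [Atom id]]] @ [Term [Factor [Prim [Atom id]]]]]]]

Expr
Term <> Expr
Factor <> Expr
Prim <> Expr
Prim - Atom <> Expr
Atom - Atom <> Expr
id - Atom <> Expr
id - id <> Expr
id - id <> Term
id - id <> Factor @ Term
id - id <> Prim @ Term
id - id <> Atom @ Term
id - id <> id @ Term
id - id <> id @ Factor
id - id <> id @ Prim
id - id <> id @ Atom
id - id <> id @ id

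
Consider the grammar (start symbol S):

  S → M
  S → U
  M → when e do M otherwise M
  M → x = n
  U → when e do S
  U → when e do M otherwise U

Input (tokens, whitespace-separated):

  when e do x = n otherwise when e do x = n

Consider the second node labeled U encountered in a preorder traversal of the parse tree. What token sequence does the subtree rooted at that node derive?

when e do x = n

[S [U when e do [M x = n] otherwise [U when e do [S [M x = n]]]]]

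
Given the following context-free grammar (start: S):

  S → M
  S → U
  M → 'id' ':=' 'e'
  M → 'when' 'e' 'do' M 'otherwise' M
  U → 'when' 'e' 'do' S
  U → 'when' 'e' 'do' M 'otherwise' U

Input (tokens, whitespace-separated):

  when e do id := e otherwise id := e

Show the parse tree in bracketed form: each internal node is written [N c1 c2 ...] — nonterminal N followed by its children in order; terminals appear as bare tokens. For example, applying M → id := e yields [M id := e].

S
M
when e do M otherwise M
when e do id := e otherwise M
when e do id := e otherwise id := e

[S [M when e do [M id := e] otherwise [M id := e]]]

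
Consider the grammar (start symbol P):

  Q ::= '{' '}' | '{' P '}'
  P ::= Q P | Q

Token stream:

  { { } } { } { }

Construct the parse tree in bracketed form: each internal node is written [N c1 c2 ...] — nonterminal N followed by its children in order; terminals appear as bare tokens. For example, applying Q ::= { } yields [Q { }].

[P [Q { [P [Q { }]] }] [P [Q { }] [P [Q { }]]]]

P
Q P
{ P } P
{ Q } P
{ { } } P
{ { } } Q P
{ { } } { } P
{ { } } { } Q
{ { } } { } { }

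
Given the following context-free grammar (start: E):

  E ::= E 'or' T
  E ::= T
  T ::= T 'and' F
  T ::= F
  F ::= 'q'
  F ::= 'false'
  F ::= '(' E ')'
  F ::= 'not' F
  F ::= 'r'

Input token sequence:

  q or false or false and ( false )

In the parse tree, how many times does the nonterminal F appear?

5

[E [E [E [T [F q]]] or [T [F false]]] or [T [T [F false]] and [F ( [E [T [F false]]] )]]]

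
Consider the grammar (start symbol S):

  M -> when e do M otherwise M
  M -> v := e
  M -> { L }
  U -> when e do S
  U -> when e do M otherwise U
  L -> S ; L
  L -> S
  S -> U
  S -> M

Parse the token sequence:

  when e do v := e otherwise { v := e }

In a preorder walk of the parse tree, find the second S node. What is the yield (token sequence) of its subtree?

v := e

[S [M when e do [M v := e] otherwise [M { [L [S [M v := e]]] }]]]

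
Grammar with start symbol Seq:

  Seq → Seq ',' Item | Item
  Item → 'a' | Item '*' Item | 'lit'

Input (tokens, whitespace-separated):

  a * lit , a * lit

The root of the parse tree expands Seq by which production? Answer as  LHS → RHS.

Seq → Seq ',' Item

[Seq [Seq [Item [Item a] * [Item lit]]] , [Item [Item a] * [Item lit]]]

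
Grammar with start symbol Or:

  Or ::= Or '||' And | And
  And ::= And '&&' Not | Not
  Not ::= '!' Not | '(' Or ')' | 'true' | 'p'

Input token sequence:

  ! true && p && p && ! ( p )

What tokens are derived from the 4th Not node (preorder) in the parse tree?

p

[Or [And [And [And [And [Not ! [Not true]]] && [Not p]] && [Not p]] && [Not ! [Not ( [Or [And [Not p]]] )]]]]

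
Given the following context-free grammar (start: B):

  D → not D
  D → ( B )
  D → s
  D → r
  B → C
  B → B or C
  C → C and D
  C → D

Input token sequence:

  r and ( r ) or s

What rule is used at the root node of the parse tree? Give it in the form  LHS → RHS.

[B [B [C [C [D r]] and [D ( [B [C [D r]]] )]]] or [C [D s]]]

B → B or C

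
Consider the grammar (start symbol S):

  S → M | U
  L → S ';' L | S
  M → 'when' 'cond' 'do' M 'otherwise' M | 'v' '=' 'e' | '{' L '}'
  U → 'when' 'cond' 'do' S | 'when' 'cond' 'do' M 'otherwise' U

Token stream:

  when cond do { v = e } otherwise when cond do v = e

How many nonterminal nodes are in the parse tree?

9

[S [U when cond do [M { [L [S [M v = e]]] }] otherwise [U when cond do [S [M v = e]]]]]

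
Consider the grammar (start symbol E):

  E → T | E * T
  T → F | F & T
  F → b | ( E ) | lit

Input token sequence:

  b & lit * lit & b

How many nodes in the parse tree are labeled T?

[E [E [T [F b] & [T [F lit]]]] * [T [F lit] & [T [F b]]]]

4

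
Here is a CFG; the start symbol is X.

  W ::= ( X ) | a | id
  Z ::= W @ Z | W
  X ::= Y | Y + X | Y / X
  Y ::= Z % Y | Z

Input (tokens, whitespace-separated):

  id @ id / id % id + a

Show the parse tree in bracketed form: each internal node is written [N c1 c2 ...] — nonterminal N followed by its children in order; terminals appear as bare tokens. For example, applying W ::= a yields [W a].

[X [Y [Z [W id] @ [Z [W id]]]] / [X [Y [Z [W id]] % [Y [Z [W id]]]] + [X [Y [Z [W a]]]]]]

X
Y / X
Z / X
W @ Z / X
id @ Z / X
id @ W / X
id @ id / X
id @ id / Y + X
id @ id / Z % Y + X
id @ id / W % Y + X
id @ id / id % Y + X
id @ id / id % Z + X
id @ id / id % W + X
id @ id / id % id + X
id @ id / id % id + Y
id @ id / id % id + Z
id @ id / id % id + W
id @ id / id % id + a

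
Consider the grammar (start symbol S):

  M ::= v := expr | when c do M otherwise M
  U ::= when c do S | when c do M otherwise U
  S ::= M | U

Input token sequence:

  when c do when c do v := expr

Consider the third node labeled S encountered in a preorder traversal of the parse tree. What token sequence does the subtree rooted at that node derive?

v := expr

[S [U when c do [S [U when c do [S [M v := expr]]]]]]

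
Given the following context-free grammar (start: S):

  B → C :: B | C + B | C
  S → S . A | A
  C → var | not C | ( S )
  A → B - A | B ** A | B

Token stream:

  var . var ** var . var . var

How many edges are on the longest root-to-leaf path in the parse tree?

7

[S [S [S [S [A [B [C var]]]] . [A [B [C var]] ** [A [B [C var]]]]] . [A [B [C var]]]] . [A [B [C var]]]]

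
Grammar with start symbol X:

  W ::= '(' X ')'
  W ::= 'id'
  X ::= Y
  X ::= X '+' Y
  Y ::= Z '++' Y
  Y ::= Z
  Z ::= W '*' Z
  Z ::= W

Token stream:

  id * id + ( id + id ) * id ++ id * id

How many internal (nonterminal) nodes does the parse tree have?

[X [X [Y [Z [W id] * [Z [W id]]]]] + [Y [Z [W ( [X [X [Y [Z [W id]]]] + [Y [Z [W id]]]] )] * [Z [W id]]] ++ [Y [Z [W id] * [Z [W id]]]]]]

25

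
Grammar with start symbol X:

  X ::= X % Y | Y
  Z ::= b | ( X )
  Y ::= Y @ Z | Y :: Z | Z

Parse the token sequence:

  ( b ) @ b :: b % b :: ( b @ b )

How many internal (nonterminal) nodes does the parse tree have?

20

[X [X [Y [Y [Y [Z ( [X [Y [Z b]]] )]] @ [Z b]] :: [Z b]]] % [Y [Y [Z b]] :: [Z ( [X [Y [Y [Z b]] @ [Z b]]] )]]]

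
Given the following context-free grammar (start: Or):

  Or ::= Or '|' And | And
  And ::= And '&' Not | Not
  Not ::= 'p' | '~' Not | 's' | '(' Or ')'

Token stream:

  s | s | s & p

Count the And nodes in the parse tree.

[Or [Or [Or [And [Not s]]] | [And [Not s]]] | [And [And [Not s]] & [Not p]]]

4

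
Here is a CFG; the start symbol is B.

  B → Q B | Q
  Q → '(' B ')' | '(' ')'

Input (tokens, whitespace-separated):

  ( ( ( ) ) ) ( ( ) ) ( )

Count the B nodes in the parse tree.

[B [Q ( [B [Q ( [B [Q ( )]] )]] )] [B [Q ( [B [Q ( )]] )] [B [Q ( )]]]]

6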